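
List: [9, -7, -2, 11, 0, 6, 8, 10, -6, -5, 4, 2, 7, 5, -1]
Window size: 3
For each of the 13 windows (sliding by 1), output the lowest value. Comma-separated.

-7, -7, -2, 0, 0, 6, -6, -6, -6, -5, 2, 2, -1

(9, -7, -2) → min -7
(-7, -2, 11) → min -7
(-2, 11, 0) → min -2
(11, 0, 6) → min 0
(0, 6, 8) → min 0
(6, 8, 10) → min 6
(8, 10, -6) → min -6
(10, -6, -5) → min -6
(-6, -5, 4) → min -6
(-5, 4, 2) → min -5
(4, 2, 7) → min 2
(2, 7, 5) → min 2
(7, 5, -1) → min -1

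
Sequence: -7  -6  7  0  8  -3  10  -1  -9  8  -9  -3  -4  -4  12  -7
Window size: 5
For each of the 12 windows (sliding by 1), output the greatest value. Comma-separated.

Sliding a size-5 window across the 16 values:
(-7, -6, 7, 0, 8) → max 8
(-6, 7, 0, 8, -3) → max 8
(7, 0, 8, -3, 10) → max 10
(0, 8, -3, 10, -1) → max 10
(8, -3, 10, -1, -9) → max 10
(-3, 10, -1, -9, 8) → max 10
(10, -1, -9, 8, -9) → max 10
(-1, -9, 8, -9, -3) → max 8
(-9, 8, -9, -3, -4) → max 8
(8, -9, -3, -4, -4) → max 8
(-9, -3, -4, -4, 12) → max 12
(-3, -4, -4, 12, -7) → max 12

8, 8, 10, 10, 10, 10, 10, 8, 8, 8, 12, 12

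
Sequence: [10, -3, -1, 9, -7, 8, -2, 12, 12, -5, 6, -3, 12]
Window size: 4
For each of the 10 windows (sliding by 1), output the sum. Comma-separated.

15, -2, 9, 8, 11, 30, 17, 25, 10, 10

[10, -3, -1, 9] → sum 15
[-3, -1, 9, -7] → sum -2
[-1, 9, -7, 8] → sum 9
[9, -7, 8, -2] → sum 8
[-7, 8, -2, 12] → sum 11
[8, -2, 12, 12] → sum 30
[-2, 12, 12, -5] → sum 17
[12, 12, -5, 6] → sum 25
[12, -5, 6, -3] → sum 10
[-5, 6, -3, 12] → sum 10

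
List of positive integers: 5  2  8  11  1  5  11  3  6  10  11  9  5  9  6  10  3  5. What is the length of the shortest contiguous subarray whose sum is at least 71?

Extend right; whenever the sum reaches 71, record the length and shrink from the left:
add 5: running sum 5 < 71
add 2: running sum 7 < 71
add 8: running sum 15 < 71
add 11: running sum 26 < 71
add 1: running sum 27 < 71
add 5: running sum 32 < 71
add 11: running sum 43 < 71
add 3: running sum 46 < 71
add 6: running sum 52 < 71
add 10: running sum 62 < 71
add 11: shortest ending here [5, 2, 8, 11, 1, 5, 11, 3, 6, 10, 11] sum 73, len 11
add 9: shortest ending here [8, 11, 1, 5, 11, 3, 6, 10, 11, 9] sum 75, len 10
add 5: shortest ending here [11, 1, 5, 11, 3, 6, 10, 11, 9, 5] sum 72, len 10
add 9: shortest ending here [11, 1, 5, 11, 3, 6, 10, 11, 9, 5, 9] sum 81, len 11
add 6: shortest ending here [5, 11, 3, 6, 10, 11, 9, 5, 9, 6] sum 75, len 10
add 10: shortest ending here [11, 3, 6, 10, 11, 9, 5, 9, 6, 10] sum 80, len 10
add 3: shortest ending here [3, 6, 10, 11, 9, 5, 9, 6, 10, 3] sum 72, len 10
add 5: shortest ending here [6, 10, 11, 9, 5, 9, 6, 10, 3, 5] sum 74, len 10
Shortest qualifying length: 10.

10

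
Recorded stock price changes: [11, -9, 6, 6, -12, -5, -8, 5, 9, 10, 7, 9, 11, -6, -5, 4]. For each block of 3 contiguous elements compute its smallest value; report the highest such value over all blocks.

7

Each size-3 window and its min:
11 -9 6 → min -9
-9 6 6 → min -9
6 6 -12 → min -12
6 -12 -5 → min -12
-12 -5 -8 → min -12
-5 -8 5 → min -8
-8 5 9 → min -8
5 9 10 → min 5
9 10 7 → min 7
10 7 9 → min 7
7 9 11 → min 7
9 11 -6 → min -6
11 -6 -5 → min -6
-6 -5 4 → min -6
Highest of these is 7.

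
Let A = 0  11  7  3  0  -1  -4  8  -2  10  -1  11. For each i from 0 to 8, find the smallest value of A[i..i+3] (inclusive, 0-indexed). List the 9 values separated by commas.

0, 0, -1, -4, -4, -4, -4, -2, -2

Sliding a size-4 window across the 12 values:
0 11 7 3 → min 0
11 7 3 0 → min 0
7 3 0 -1 → min -1
3 0 -1 -4 → min -4
0 -1 -4 8 → min -4
-1 -4 8 -2 → min -4
-4 8 -2 10 → min -4
8 -2 10 -1 → min -2
-2 10 -1 11 → min -2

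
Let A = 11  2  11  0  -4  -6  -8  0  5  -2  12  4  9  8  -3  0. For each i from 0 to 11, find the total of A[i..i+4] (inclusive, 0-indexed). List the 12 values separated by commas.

20, 3, -7, -18, -13, -11, 7, 19, 28, 31, 30, 18

11 2 11 0 -4 → sum 20
2 11 0 -4 -6 → sum 3
11 0 -4 -6 -8 → sum -7
0 -4 -6 -8 0 → sum -18
-4 -6 -8 0 5 → sum -13
-6 -8 0 5 -2 → sum -11
-8 0 5 -2 12 → sum 7
0 5 -2 12 4 → sum 19
5 -2 12 4 9 → sum 28
-2 12 4 9 8 → sum 31
12 4 9 8 -3 → sum 30
4 9 8 -3 0 → sum 18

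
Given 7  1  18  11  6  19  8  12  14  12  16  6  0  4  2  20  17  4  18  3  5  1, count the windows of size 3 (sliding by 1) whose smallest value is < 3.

8

7 1 18 → min 1  < 3 ✓
1 18 11 → min 1  < 3 ✓
18 11 6 → min 6
11 6 19 → min 6
6 19 8 → min 6
19 8 12 → min 8
8 12 14 → min 8
12 14 12 → min 12
14 12 16 → min 12
12 16 6 → min 6
16 6 0 → min 0  < 3 ✓
6 0 4 → min 0  < 3 ✓
0 4 2 → min 0  < 3 ✓
4 2 20 → min 2  < 3 ✓
2 20 17 → min 2  < 3 ✓
20 17 4 → min 4
17 4 18 → min 4
4 18 3 → min 3
18 3 5 → min 3
3 5 1 → min 1  < 3 ✓
8 windows satisfy the condition.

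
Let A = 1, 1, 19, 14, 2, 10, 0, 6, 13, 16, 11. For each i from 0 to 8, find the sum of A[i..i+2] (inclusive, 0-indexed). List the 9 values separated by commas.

21, 34, 35, 26, 12, 16, 19, 35, 40

Sliding a size-3 window across the 11 values:
(1, 1, 19) → sum 21
(1, 19, 14) → sum 34
(19, 14, 2) → sum 35
(14, 2, 10) → sum 26
(2, 10, 0) → sum 12
(10, 0, 6) → sum 16
(0, 6, 13) → sum 19
(6, 13, 16) → sum 35
(13, 16, 11) → sum 40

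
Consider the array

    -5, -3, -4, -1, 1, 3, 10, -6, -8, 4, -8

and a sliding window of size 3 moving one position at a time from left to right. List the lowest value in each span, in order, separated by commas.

-5, -4, -4, -1, 1, -6, -8, -8, -8

Sliding a size-3 window across the 11 values:
-5 -3 -4 → min -5
-3 -4 -1 → min -4
-4 -1 1 → min -4
-1 1 3 → min -1
1 3 10 → min 1
3 10 -6 → min -6
10 -6 -8 → min -8
-6 -8 4 → min -8
-8 4 -8 → min -8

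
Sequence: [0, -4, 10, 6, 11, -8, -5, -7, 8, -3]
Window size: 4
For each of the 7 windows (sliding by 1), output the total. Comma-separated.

[0, -4, 10, 6] → sum 12
[-4, 10, 6, 11] → sum 23
[10, 6, 11, -8] → sum 19
[6, 11, -8, -5] → sum 4
[11, -8, -5, -7] → sum -9
[-8, -5, -7, 8] → sum -12
[-5, -7, 8, -3] → sum -7

12, 23, 19, 4, -9, -12, -7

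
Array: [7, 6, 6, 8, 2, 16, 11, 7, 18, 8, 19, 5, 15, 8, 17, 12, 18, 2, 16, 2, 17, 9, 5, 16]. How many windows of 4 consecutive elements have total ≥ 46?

10

(7, 6, 6, 8) → sum 27
(6, 6, 8, 2) → sum 22
(6, 8, 2, 16) → sum 32
(8, 2, 16, 11) → sum 37
(2, 16, 11, 7) → sum 36
(16, 11, 7, 18) → sum 52  ≥ 46 ✓
(11, 7, 18, 8) → sum 44
(7, 18, 8, 19) → sum 52  ≥ 46 ✓
(18, 8, 19, 5) → sum 50  ≥ 46 ✓
(8, 19, 5, 15) → sum 47  ≥ 46 ✓
(19, 5, 15, 8) → sum 47  ≥ 46 ✓
(5, 15, 8, 17) → sum 45
(15, 8, 17, 12) → sum 52  ≥ 46 ✓
(8, 17, 12, 18) → sum 55  ≥ 46 ✓
(17, 12, 18, 2) → sum 49  ≥ 46 ✓
(12, 18, 2, 16) → sum 48  ≥ 46 ✓
(18, 2, 16, 2) → sum 38
(2, 16, 2, 17) → sum 37
(16, 2, 17, 9) → sum 44
(2, 17, 9, 5) → sum 33
(17, 9, 5, 16) → sum 47  ≥ 46 ✓
10 windows satisfy the condition.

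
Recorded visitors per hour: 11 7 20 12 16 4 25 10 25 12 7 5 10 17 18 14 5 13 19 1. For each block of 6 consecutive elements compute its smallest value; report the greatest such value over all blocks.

(11, 7, 20, 12, 16, 4) → min 4
(7, 20, 12, 16, 4, 25) → min 4
(20, 12, 16, 4, 25, 10) → min 4
(12, 16, 4, 25, 10, 25) → min 4
(16, 4, 25, 10, 25, 12) → min 4
(4, 25, 10, 25, 12, 7) → min 4
(25, 10, 25, 12, 7, 5) → min 5
(10, 25, 12, 7, 5, 10) → min 5
(25, 12, 7, 5, 10, 17) → min 5
(12, 7, 5, 10, 17, 18) → min 5
(7, 5, 10, 17, 18, 14) → min 5
(5, 10, 17, 18, 14, 5) → min 5
(10, 17, 18, 14, 5, 13) → min 5
(17, 18, 14, 5, 13, 19) → min 5
(18, 14, 5, 13, 19, 1) → min 1
Greatest of these is 5.

5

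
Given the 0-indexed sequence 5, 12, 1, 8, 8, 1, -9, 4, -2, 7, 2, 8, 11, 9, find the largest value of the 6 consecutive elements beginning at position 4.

Elements at indices 4..9: 8, 1, -9, 4, -2, 7
max(8, 1, -9, 4, -2, 7) = 8

8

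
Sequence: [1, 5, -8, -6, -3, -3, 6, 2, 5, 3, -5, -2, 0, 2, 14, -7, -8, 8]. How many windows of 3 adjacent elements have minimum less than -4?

10

1 5 -8 → min -8  < -4 ✓
5 -8 -6 → min -8  < -4 ✓
-8 -6 -3 → min -8  < -4 ✓
-6 -3 -3 → min -6  < -4 ✓
-3 -3 6 → min -3
-3 6 2 → min -3
6 2 5 → min 2
2 5 3 → min 2
5 3 -5 → min -5  < -4 ✓
3 -5 -2 → min -5  < -4 ✓
-5 -2 0 → min -5  < -4 ✓
-2 0 2 → min -2
0 2 14 → min 0
2 14 -7 → min -7  < -4 ✓
14 -7 -8 → min -8  < -4 ✓
-7 -8 8 → min -8  < -4 ✓
10 windows satisfy the condition.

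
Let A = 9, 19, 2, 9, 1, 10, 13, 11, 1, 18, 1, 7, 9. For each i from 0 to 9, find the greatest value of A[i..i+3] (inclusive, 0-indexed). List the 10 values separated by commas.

19, 19, 10, 13, 13, 13, 18, 18, 18, 18

(9, 19, 2, 9) → max 19
(19, 2, 9, 1) → max 19
(2, 9, 1, 10) → max 10
(9, 1, 10, 13) → max 13
(1, 10, 13, 11) → max 13
(10, 13, 11, 1) → max 13
(13, 11, 1, 18) → max 18
(11, 1, 18, 1) → max 18
(1, 18, 1, 7) → max 18
(18, 1, 7, 9) → max 18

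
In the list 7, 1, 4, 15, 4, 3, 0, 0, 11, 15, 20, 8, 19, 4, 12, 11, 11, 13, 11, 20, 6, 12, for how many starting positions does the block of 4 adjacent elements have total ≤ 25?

4

[7, 1, 4, 15] → sum 27
[1, 4, 15, 4] → sum 24  ≤ 25 ✓
[4, 15, 4, 3] → sum 26
[15, 4, 3, 0] → sum 22  ≤ 25 ✓
[4, 3, 0, 0] → sum 7  ≤ 25 ✓
[3, 0, 0, 11] → sum 14  ≤ 25 ✓
[0, 0, 11, 15] → sum 26
[0, 11, 15, 20] → sum 46
[11, 15, 20, 8] → sum 54
[15, 20, 8, 19] → sum 62
[20, 8, 19, 4] → sum 51
[8, 19, 4, 12] → sum 43
[19, 4, 12, 11] → sum 46
[4, 12, 11, 11] → sum 38
[12, 11, 11, 13] → sum 47
[11, 11, 13, 11] → sum 46
[11, 13, 11, 20] → sum 55
[13, 11, 20, 6] → sum 50
[11, 20, 6, 12] → sum 49
4 windows satisfy the condition.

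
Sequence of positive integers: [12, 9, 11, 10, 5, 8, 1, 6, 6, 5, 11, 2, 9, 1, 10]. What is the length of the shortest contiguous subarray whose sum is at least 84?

add 12: running sum 12 < 84
add 9: running sum 21 < 84
add 11: running sum 32 < 84
add 10: running sum 42 < 84
add 5: running sum 47 < 84
add 8: running sum 55 < 84
add 1: running sum 56 < 84
add 6: running sum 62 < 84
add 6: running sum 68 < 84
add 5: running sum 73 < 84
end 10: [12, 9, 11, 10, 5, 8, 1, 6, 6, 5, 11] sum 84, len 11
end 11: [12, 9, 11, 10, 5, 8, 1, 6, 6, 5, 11, 2] sum 86, len 12
end 12: [12, 9, 11, 10, 5, 8, 1, 6, 6, 5, 11, 2, 9] sum 95, len 13
end 13: [9, 11, 10, 5, 8, 1, 6, 6, 5, 11, 2, 9, 1] sum 84, len 13
end 14: [11, 10, 5, 8, 1, 6, 6, 5, 11, 2, 9, 1, 10] sum 85, len 13
Shortest qualifying length: 11.

11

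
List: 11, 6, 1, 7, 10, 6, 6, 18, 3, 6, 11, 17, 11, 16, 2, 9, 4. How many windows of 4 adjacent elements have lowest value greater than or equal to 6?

4

11 6 1 7 → min 1
6 1 7 10 → min 1
1 7 10 6 → min 1
7 10 6 6 → min 6  ≥ 6 ✓
10 6 6 18 → min 6  ≥ 6 ✓
6 6 18 3 → min 3
6 18 3 6 → min 3
18 3 6 11 → min 3
3 6 11 17 → min 3
6 11 17 11 → min 6  ≥ 6 ✓
11 17 11 16 → min 11  ≥ 6 ✓
17 11 16 2 → min 2
11 16 2 9 → min 2
16 2 9 4 → min 2
4 windows satisfy the condition.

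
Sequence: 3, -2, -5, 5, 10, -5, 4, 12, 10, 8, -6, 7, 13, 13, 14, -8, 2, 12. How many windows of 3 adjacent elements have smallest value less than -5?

[3, -2, -5] → min -5
[-2, -5, 5] → min -5
[-5, 5, 10] → min -5
[5, 10, -5] → min -5
[10, -5, 4] → min -5
[-5, 4, 12] → min -5
[4, 12, 10] → min 4
[12, 10, 8] → min 8
[10, 8, -6] → min -6  < -5 ✓
[8, -6, 7] → min -6  < -5 ✓
[-6, 7, 13] → min -6  < -5 ✓
[7, 13, 13] → min 7
[13, 13, 14] → min 13
[13, 14, -8] → min -8  < -5 ✓
[14, -8, 2] → min -8  < -5 ✓
[-8, 2, 12] → min -8  < -5 ✓
6 windows satisfy the condition.

6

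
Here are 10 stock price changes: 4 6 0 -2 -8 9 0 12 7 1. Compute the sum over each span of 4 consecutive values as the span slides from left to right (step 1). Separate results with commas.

8, -4, -1, -1, 13, 28, 20

4 6 0 -2 → sum 8
6 0 -2 -8 → sum -4
0 -2 -8 9 → sum -1
-2 -8 9 0 → sum -1
-8 9 0 12 → sum 13
9 0 12 7 → sum 28
0 12 7 1 → sum 20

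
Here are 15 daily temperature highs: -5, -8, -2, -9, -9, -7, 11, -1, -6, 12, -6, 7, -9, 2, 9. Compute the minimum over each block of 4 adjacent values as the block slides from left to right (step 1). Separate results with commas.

-9, -9, -9, -9, -9, -7, -6, -6, -6, -9, -9, -9

Sliding a size-4 window across the 15 values:
-5 -8 -2 -9 → min -9
-8 -2 -9 -9 → min -9
-2 -9 -9 -7 → min -9
-9 -9 -7 11 → min -9
-9 -7 11 -1 → min -9
-7 11 -1 -6 → min -7
11 -1 -6 12 → min -6
-1 -6 12 -6 → min -6
-6 12 -6 7 → min -6
12 -6 7 -9 → min -9
-6 7 -9 2 → min -9
7 -9 2 9 → min -9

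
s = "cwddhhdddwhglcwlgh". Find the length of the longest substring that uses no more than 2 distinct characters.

7

add c: window [c] (1 distinct), len 1
add w: window [c, w] (2 distinct), len 2
add d: window [w, d] (2 distinct), len 2
add d: window [w, d, d] (2 distinct), len 3
add h: window [d, d, h] (2 distinct), len 3
add h: window [d, d, h, h] (2 distinct), len 4
add d: window [d, d, h, h, d] (2 distinct), len 5
add d: window [d, d, h, h, d, d] (2 distinct), len 6
add d: window [d, d, h, h, d, d, d] (2 distinct), len 7
add w: window [d, d, d, w] (2 distinct), len 4
add h: window [w, h] (2 distinct), len 2
add g: window [h, g] (2 distinct), len 2
add l: window [g, l] (2 distinct), len 2
add c: window [l, c] (2 distinct), len 2
add w: window [c, w] (2 distinct), len 2
add l: window [w, l] (2 distinct), len 2
add g: window [l, g] (2 distinct), len 2
add h: window [g, h] (2 distinct), len 2
Longest length with ≤2 distinct: 7.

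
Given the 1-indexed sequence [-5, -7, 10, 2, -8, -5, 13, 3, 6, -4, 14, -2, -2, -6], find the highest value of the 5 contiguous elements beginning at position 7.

14

Elements at indices 7..11: 13, 3, 6, -4, 14
max(13, 3, 6, -4, 14) = 14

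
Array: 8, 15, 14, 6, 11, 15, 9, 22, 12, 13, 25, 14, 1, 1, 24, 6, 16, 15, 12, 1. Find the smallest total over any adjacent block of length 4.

8 15 14 6 → sum 43
15 14 6 11 → sum 46
14 6 11 15 → sum 46
6 11 15 9 → sum 41
11 15 9 22 → sum 57
15 9 22 12 → sum 58
9 22 12 13 → sum 56
22 12 13 25 → sum 72
12 13 25 14 → sum 64
13 25 14 1 → sum 53
25 14 1 1 → sum 41
14 1 1 24 → sum 40
1 1 24 6 → sum 32
1 24 6 16 → sum 47
24 6 16 15 → sum 61
6 16 15 12 → sum 49
16 15 12 1 → sum 44
Smallest of these is 32.

32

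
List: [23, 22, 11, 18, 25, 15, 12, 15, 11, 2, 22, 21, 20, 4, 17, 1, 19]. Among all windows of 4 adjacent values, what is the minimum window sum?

Window sums for each of the 14 positions:
[23, 22, 11, 18] → sum 74
[22, 11, 18, 25] → sum 76
[11, 18, 25, 15] → sum 69
[18, 25, 15, 12] → sum 70
[25, 15, 12, 15] → sum 67
[15, 12, 15, 11] → sum 53
[12, 15, 11, 2] → sum 40
[15, 11, 2, 22] → sum 50
[11, 2, 22, 21] → sum 56
[2, 22, 21, 20] → sum 65
[22, 21, 20, 4] → sum 67
[21, 20, 4, 17] → sum 62
[20, 4, 17, 1] → sum 42
[4, 17, 1, 19] → sum 41
Minimum of these is 40.

40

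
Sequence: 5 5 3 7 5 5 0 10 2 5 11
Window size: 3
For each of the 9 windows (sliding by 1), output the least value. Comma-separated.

(5, 5, 3) → min 3
(5, 3, 7) → min 3
(3, 7, 5) → min 3
(7, 5, 5) → min 5
(5, 5, 0) → min 0
(5, 0, 10) → min 0
(0, 10, 2) → min 0
(10, 2, 5) → min 2
(2, 5, 11) → min 2

3, 3, 3, 5, 0, 0, 0, 2, 2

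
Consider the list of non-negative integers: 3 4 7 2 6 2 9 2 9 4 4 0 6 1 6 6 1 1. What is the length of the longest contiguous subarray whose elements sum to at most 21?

7

→ 3: sum 3, len 1
→ 4: sum 7, len 2
→ 7: sum 14, len 3
→ 2: sum 16, len 4
→ 6 (dropped 3): sum 19, len 4
→ 2: sum 21, len 5
→ 9 (dropped 4, 7): sum 19, len 4
→ 2: sum 21, len 5
→ 9 (dropped 2, 6, 2): sum 20, len 3
→ 4 (dropped 9): sum 15, len 3
→ 4: sum 19, len 4
→ 0: sum 19, len 5
→ 6 (dropped 2, 9): sum 14, len 4
→ 1: sum 15, len 5
→ 6: sum 21, len 6
→ 6 (dropped 4, 4): sum 19, len 5
→ 1: sum 20, len 6
→ 1: sum 21, len 7
Longest length seen: 7.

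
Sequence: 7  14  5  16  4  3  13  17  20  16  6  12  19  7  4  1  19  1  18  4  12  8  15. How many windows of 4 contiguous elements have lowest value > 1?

14

(7, 14, 5, 16) → min 5  > 1 ✓
(14, 5, 16, 4) → min 4  > 1 ✓
(5, 16, 4, 3) → min 3  > 1 ✓
(16, 4, 3, 13) → min 3  > 1 ✓
(4, 3, 13, 17) → min 3  > 1 ✓
(3, 13, 17, 20) → min 3  > 1 ✓
(13, 17, 20, 16) → min 13  > 1 ✓
(17, 20, 16, 6) → min 6  > 1 ✓
(20, 16, 6, 12) → min 6  > 1 ✓
(16, 6, 12, 19) → min 6  > 1 ✓
(6, 12, 19, 7) → min 6  > 1 ✓
(12, 19, 7, 4) → min 4  > 1 ✓
(19, 7, 4, 1) → min 1
(7, 4, 1, 19) → min 1
(4, 1, 19, 1) → min 1
(1, 19, 1, 18) → min 1
(19, 1, 18, 4) → min 1
(1, 18, 4, 12) → min 1
(18, 4, 12, 8) → min 4  > 1 ✓
(4, 12, 8, 15) → min 4  > 1 ✓
14 windows satisfy the condition.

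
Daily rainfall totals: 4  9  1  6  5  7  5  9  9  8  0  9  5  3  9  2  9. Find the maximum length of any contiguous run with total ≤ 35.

→ 4: sum 4, len 1
→ 9: sum 13, len 2
→ 1: sum 14, len 3
→ 6: sum 20, len 4
→ 5: sum 25, len 5
→ 7: sum 32, len 6
→ 5 (dropped 4): sum 33, len 6
→ 9 (dropped 9): sum 33, len 6
→ 9 (dropped 1, 6): sum 35, len 5
→ 8 (dropped 5, 7): sum 31, len 4
→ 0: sum 31, len 5
→ 9 (dropped 5): sum 35, len 5
→ 5 (dropped 9): sum 31, len 5
→ 3: sum 34, len 6
→ 9 (dropped 9): sum 34, len 6
→ 2 (dropped 8): sum 28, len 6
→ 9 (dropped 0, 9): sum 28, len 5
Longest length seen: 6.

6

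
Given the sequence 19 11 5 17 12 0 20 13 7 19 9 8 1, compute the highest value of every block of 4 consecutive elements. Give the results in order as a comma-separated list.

19, 17, 17, 20, 20, 20, 20, 19, 19, 19

19 11 5 17 → max 19
11 5 17 12 → max 17
5 17 12 0 → max 17
17 12 0 20 → max 20
12 0 20 13 → max 20
0 20 13 7 → max 20
20 13 7 19 → max 20
13 7 19 9 → max 19
7 19 9 8 → max 19
19 9 8 1 → max 19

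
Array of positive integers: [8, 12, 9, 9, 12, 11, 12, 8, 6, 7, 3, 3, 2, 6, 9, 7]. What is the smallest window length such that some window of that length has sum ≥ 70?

7

add 8: running sum 8 < 70
add 12: running sum 20 < 70
add 9: running sum 29 < 70
add 9: running sum 38 < 70
add 12: running sum 50 < 70
add 11: running sum 61 < 70
add 12: shortest ending here [8, 12, 9, 9, 12, 11, 12] sum 73, len 7
add 8: shortest ending here [12, 9, 9, 12, 11, 12, 8] sum 73, len 7
add 6: shortest ending here [12, 9, 9, 12, 11, 12, 8, 6] sum 79, len 8
add 7: shortest ending here [9, 9, 12, 11, 12, 8, 6, 7] sum 74, len 8
add 3: shortest ending here [9, 9, 12, 11, 12, 8, 6, 7, 3] sum 77, len 9
add 3: shortest ending here [9, 12, 11, 12, 8, 6, 7, 3, 3] sum 71, len 9
add 2: shortest ending here [9, 12, 11, 12, 8, 6, 7, 3, 3, 2] sum 73, len 10
add 6: shortest ending here [12, 11, 12, 8, 6, 7, 3, 3, 2, 6] sum 70, len 10
add 9: shortest ending here [12, 11, 12, 8, 6, 7, 3, 3, 2, 6, 9] sum 79, len 11
add 7: shortest ending here [11, 12, 8, 6, 7, 3, 3, 2, 6, 9, 7] sum 74, len 11
Shortest qualifying length: 7.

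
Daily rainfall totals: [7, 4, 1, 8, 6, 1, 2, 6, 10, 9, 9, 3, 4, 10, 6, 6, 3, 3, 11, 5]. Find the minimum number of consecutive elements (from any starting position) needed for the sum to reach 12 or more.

add 7: running sum 7 < 12
add 4: running sum 11 < 12
end 2: [7, 4, 1] sum 12, len 3
end 3: [4, 1, 8] sum 13, len 3
end 4: [8, 6] sum 14, len 2
end 5: [8, 6, 1] sum 15, len 3
end 6: [8, 6, 1, 2] sum 17, len 4
end 7: [6, 1, 2, 6] sum 15, len 4
end 8: [6, 10] sum 16, len 2
end 9: [10, 9] sum 19, len 2
end 10: [9, 9] sum 18, len 2
end 11: [9, 3] sum 12, len 2
end 12: [9, 3, 4] sum 16, len 3
end 13: [4, 10] sum 14, len 2
end 14: [10, 6] sum 16, len 2
end 15: [6, 6] sum 12, len 2
end 16: [6, 6, 3] sum 15, len 3
end 17: [6, 3, 3] sum 12, len 3
end 18: [3, 11] sum 14, len 2
end 19: [11, 5] sum 16, len 2
Shortest qualifying length: 2.

2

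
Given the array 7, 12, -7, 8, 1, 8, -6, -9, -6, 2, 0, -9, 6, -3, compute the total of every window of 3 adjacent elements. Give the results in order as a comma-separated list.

[7, 12, -7] → sum 12
[12, -7, 8] → sum 13
[-7, 8, 1] → sum 2
[8, 1, 8] → sum 17
[1, 8, -6] → sum 3
[8, -6, -9] → sum -7
[-6, -9, -6] → sum -21
[-9, -6, 2] → sum -13
[-6, 2, 0] → sum -4
[2, 0, -9] → sum -7
[0, -9, 6] → sum -3
[-9, 6, -3] → sum -6

12, 13, 2, 17, 3, -7, -21, -13, -4, -7, -3, -6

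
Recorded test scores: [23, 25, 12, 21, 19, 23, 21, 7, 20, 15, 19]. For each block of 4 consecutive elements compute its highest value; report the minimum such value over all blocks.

20

(23, 25, 12, 21) → max 25
(25, 12, 21, 19) → max 25
(12, 21, 19, 23) → max 23
(21, 19, 23, 21) → max 23
(19, 23, 21, 7) → max 23
(23, 21, 7, 20) → max 23
(21, 7, 20, 15) → max 21
(7, 20, 15, 19) → max 20
Minimum of these is 20.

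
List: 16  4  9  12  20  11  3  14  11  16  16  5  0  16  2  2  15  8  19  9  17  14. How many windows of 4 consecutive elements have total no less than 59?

(16, 4, 9, 12) → sum 41
(4, 9, 12, 20) → sum 45
(9, 12, 20, 11) → sum 52
(12, 20, 11, 3) → sum 46
(20, 11, 3, 14) → sum 48
(11, 3, 14, 11) → sum 39
(3, 14, 11, 16) → sum 44
(14, 11, 16, 16) → sum 57
(11, 16, 16, 5) → sum 48
(16, 16, 5, 0) → sum 37
(16, 5, 0, 16) → sum 37
(5, 0, 16, 2) → sum 23
(0, 16, 2, 2) → sum 20
(16, 2, 2, 15) → sum 35
(2, 2, 15, 8) → sum 27
(2, 15, 8, 19) → sum 44
(15, 8, 19, 9) → sum 51
(8, 19, 9, 17) → sum 53
(19, 9, 17, 14) → sum 59  ≥ 59 ✓
1 window satisfy the condition.

1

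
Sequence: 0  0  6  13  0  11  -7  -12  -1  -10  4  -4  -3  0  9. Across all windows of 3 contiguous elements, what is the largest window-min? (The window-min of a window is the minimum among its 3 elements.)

0

[0, 0, 6] → min 0
[0, 6, 13] → min 0
[6, 13, 0] → min 0
[13, 0, 11] → min 0
[0, 11, -7] → min -7
[11, -7, -12] → min -12
[-7, -12, -1] → min -12
[-12, -1, -10] → min -12
[-1, -10, 4] → min -10
[-10, 4, -4] → min -10
[4, -4, -3] → min -4
[-4, -3, 0] → min -4
[-3, 0, 9] → min -3
Largest of these is 0.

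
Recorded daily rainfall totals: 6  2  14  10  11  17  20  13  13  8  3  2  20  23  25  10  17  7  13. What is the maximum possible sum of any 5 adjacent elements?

95

[6, 2, 14, 10, 11] → sum 43
[2, 14, 10, 11, 17] → sum 54
[14, 10, 11, 17, 20] → sum 72
[10, 11, 17, 20, 13] → sum 71
[11, 17, 20, 13, 13] → sum 74
[17, 20, 13, 13, 8] → sum 71
[20, 13, 13, 8, 3] → sum 57
[13, 13, 8, 3, 2] → sum 39
[13, 8, 3, 2, 20] → sum 46
[8, 3, 2, 20, 23] → sum 56
[3, 2, 20, 23, 25] → sum 73
[2, 20, 23, 25, 10] → sum 80
[20, 23, 25, 10, 17] → sum 95
[23, 25, 10, 17, 7] → sum 82
[25, 10, 17, 7, 13] → sum 72
Maximum of these is 95.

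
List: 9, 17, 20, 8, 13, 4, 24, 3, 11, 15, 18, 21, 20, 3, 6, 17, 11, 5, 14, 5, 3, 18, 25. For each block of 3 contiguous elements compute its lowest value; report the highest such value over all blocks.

9 17 20 → min 9
17 20 8 → min 8
20 8 13 → min 8
8 13 4 → min 4
13 4 24 → min 4
4 24 3 → min 3
24 3 11 → min 3
3 11 15 → min 3
11 15 18 → min 11
15 18 21 → min 15
18 21 20 → min 18
21 20 3 → min 3
20 3 6 → min 3
3 6 17 → min 3
6 17 11 → min 6
17 11 5 → min 5
11 5 14 → min 5
5 14 5 → min 5
14 5 3 → min 3
5 3 18 → min 3
3 18 25 → min 3
Highest of these is 18.

18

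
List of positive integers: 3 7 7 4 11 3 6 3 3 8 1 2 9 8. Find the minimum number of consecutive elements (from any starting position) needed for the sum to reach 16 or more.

add 3: running sum 3 < 16
add 7: running sum 10 < 16
add 7: shortest ending here [3, 7, 7] sum 17, len 3
add 4: shortest ending here [7, 7, 4] sum 18, len 3
add 11: shortest ending here [7, 4, 11] sum 22, len 3
add 3: shortest ending here [4, 11, 3] sum 18, len 3
add 6: shortest ending here [11, 3, 6] sum 20, len 3
add 3: shortest ending here [11, 3, 6, 3] sum 23, len 4
add 3: shortest ending here [11, 3, 6, 3, 3] sum 26, len 5
add 8: shortest ending here [6, 3, 3, 8] sum 20, len 4
add 1: shortest ending here [6, 3, 3, 8, 1] sum 21, len 5
add 2: shortest ending here [3, 3, 8, 1, 2] sum 17, len 5
add 9: shortest ending here [8, 1, 2, 9] sum 20, len 4
add 8: shortest ending here [9, 8] sum 17, len 2
Shortest qualifying length: 2.

2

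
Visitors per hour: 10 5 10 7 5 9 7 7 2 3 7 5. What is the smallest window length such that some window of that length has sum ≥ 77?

add 10: running sum 10 < 77
add 5: running sum 15 < 77
add 10: running sum 25 < 77
add 7: running sum 32 < 77
add 5: running sum 37 < 77
add 9: running sum 46 < 77
add 7: running sum 53 < 77
add 7: running sum 60 < 77
add 2: running sum 62 < 77
add 3: running sum 65 < 77
add 7: running sum 72 < 77
add 5: shortest ending here [10, 5, 10, 7, 5, 9, 7, 7, 2, 3, 7, 5] sum 77, len 12
Shortest qualifying length: 12.

12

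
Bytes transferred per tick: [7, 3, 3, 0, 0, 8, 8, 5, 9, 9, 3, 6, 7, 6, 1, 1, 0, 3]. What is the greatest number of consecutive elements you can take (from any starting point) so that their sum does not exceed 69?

add 7: [7] sum 7, len 1
add 3: [7, 3] sum 10, len 2
add 3: [7, 3, 3] sum 13, len 3
add 0: [7, 3, 3, 0] sum 13, len 4
add 0: [7, 3, 3, 0, 0] sum 13, len 5
add 8: [7, 3, 3, 0, 0, 8] sum 21, len 6
add 8: [7, 3, 3, 0, 0, 8, 8] sum 29, len 7
add 5: [7, 3, 3, 0, 0, 8, 8, 5] sum 34, len 8
add 9: [7, 3, 3, 0, 0, 8, 8, 5, 9] sum 43, len 9
add 9: [7, 3, 3, 0, 0, 8, 8, 5, 9, 9] sum 52, len 10
add 3: [7, 3, 3, 0, 0, 8, 8, 5, 9, 9, 3] sum 55, len 11
add 6: [7, 3, 3, 0, 0, 8, 8, 5, 9, 9, 3, 6] sum 61, len 12
add 7: [7, 3, 3, 0, 0, 8, 8, 5, 9, 9, 3, 6, 7] sum 68, len 13
add 6: [3, 3, 0, 0, 8, 8, 5, 9, 9, 3, 6, 7, 6] sum 67, len 13
add 1: [3, 3, 0, 0, 8, 8, 5, 9, 9, 3, 6, 7, 6, 1] sum 68, len 14
add 1: [3, 3, 0, 0, 8, 8, 5, 9, 9, 3, 6, 7, 6, 1, 1] sum 69, len 15
add 0: [3, 3, 0, 0, 8, 8, 5, 9, 9, 3, 6, 7, 6, 1, 1, 0] sum 69, len 16
add 3: [3, 0, 0, 8, 8, 5, 9, 9, 3, 6, 7, 6, 1, 1, 0, 3] sum 69, len 16
Longest length seen: 16.

16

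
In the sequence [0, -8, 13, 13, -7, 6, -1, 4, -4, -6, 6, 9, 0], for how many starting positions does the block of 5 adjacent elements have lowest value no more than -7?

(0, -8, 13, 13, -7) → min -8  ≤ -7 ✓
(-8, 13, 13, -7, 6) → min -8  ≤ -7 ✓
(13, 13, -7, 6, -1) → min -7  ≤ -7 ✓
(13, -7, 6, -1, 4) → min -7  ≤ -7 ✓
(-7, 6, -1, 4, -4) → min -7  ≤ -7 ✓
(6, -1, 4, -4, -6) → min -6
(-1, 4, -4, -6, 6) → min -6
(4, -4, -6, 6, 9) → min -6
(-4, -6, 6, 9, 0) → min -6
5 windows satisfy the condition.

5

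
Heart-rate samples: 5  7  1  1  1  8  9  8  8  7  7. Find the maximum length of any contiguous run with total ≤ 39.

7

Extend to the right; shrink from the left whenever the sum exceeds 39:
→ 5: sum 5, len 1
→ 7: sum 12, len 2
→ 1: sum 13, len 3
→ 1: sum 14, len 4
→ 1: sum 15, len 5
→ 8: sum 23, len 6
→ 9: sum 32, len 7
→ 8 (dropped 5): sum 35, len 7
→ 8 (dropped 7): sum 36, len 7
→ 7 (dropped 1, 1, 1, 8): sum 32, len 4
→ 7: sum 39, len 5
Longest length seen: 7.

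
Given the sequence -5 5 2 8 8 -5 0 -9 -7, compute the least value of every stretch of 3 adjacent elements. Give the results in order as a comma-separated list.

[-5, 5, 2] → min -5
[5, 2, 8] → min 2
[2, 8, 8] → min 2
[8, 8, -5] → min -5
[8, -5, 0] → min -5
[-5, 0, -9] → min -9
[0, -9, -7] → min -9

-5, 2, 2, -5, -5, -9, -9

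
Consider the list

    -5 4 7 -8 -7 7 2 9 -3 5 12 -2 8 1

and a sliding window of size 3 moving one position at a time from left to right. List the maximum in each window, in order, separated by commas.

-5 4 7 → max 7
4 7 -8 → max 7
7 -8 -7 → max 7
-8 -7 7 → max 7
-7 7 2 → max 7
7 2 9 → max 9
2 9 -3 → max 9
9 -3 5 → max 9
-3 5 12 → max 12
5 12 -2 → max 12
12 -2 8 → max 12
-2 8 1 → max 8

7, 7, 7, 7, 7, 9, 9, 9, 12, 12, 12, 8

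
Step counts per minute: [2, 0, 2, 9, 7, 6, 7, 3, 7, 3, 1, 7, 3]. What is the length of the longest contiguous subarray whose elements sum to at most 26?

6

Extend to the right; shrink from the left whenever the sum exceeds 26:
add 2: [2] sum 2, len 1
add 0: [2, 0] sum 2, len 2
add 2: [2, 0, 2] sum 4, len 3
add 9: [2, 0, 2, 9] sum 13, len 4
add 7: [2, 0, 2, 9, 7] sum 20, len 5
add 6: [2, 0, 2, 9, 7, 6] sum 26, len 6
add 7: [7, 6, 7] sum 20, len 3
add 3: [7, 6, 7, 3] sum 23, len 4
add 7: [6, 7, 3, 7] sum 23, len 4
add 3: [6, 7, 3, 7, 3] sum 26, len 5
add 1: [7, 3, 7, 3, 1] sum 21, len 5
add 7: [3, 7, 3, 1, 7] sum 21, len 5
add 3: [3, 7, 3, 1, 7, 3] sum 24, len 6
Longest length seen: 6.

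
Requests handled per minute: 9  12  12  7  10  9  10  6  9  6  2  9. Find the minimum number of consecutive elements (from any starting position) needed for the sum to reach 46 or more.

add 9: running sum 9 < 46
add 12: running sum 21 < 46
add 12: running sum 33 < 46
add 7: running sum 40 < 46
add 10: shortest ending here [9, 12, 12, 7, 10] sum 50, len 5
add 9: shortest ending here [12, 12, 7, 10, 9] sum 50, len 5
add 10: shortest ending here [12, 7, 10, 9, 10] sum 48, len 5
add 6: shortest ending here [12, 7, 10, 9, 10, 6] sum 54, len 6
add 9: shortest ending here [7, 10, 9, 10, 6, 9] sum 51, len 6
add 6: shortest ending here [10, 9, 10, 6, 9, 6] sum 50, len 6
add 2: shortest ending here [10, 9, 10, 6, 9, 6, 2] sum 52, len 7
add 9: shortest ending here [9, 10, 6, 9, 6, 2, 9] sum 51, len 7
Shortest qualifying length: 5.

5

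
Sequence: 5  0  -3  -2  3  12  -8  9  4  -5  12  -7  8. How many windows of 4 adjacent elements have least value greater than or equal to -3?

3

5 0 -3 -2 → min -3  ≥ -3 ✓
0 -3 -2 3 → min -3  ≥ -3 ✓
-3 -2 3 12 → min -3  ≥ -3 ✓
-2 3 12 -8 → min -8
3 12 -8 9 → min -8
12 -8 9 4 → min -8
-8 9 4 -5 → min -8
9 4 -5 12 → min -5
4 -5 12 -7 → min -7
-5 12 -7 8 → min -7
3 windows satisfy the condition.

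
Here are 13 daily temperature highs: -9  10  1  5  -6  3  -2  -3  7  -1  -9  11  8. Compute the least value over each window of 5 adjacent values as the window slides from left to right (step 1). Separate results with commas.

-9, -6, -6, -6, -6, -3, -9, -9, -9

-9 10 1 5 -6 → min -9
10 1 5 -6 3 → min -6
1 5 -6 3 -2 → min -6
5 -6 3 -2 -3 → min -6
-6 3 -2 -3 7 → min -6
3 -2 -3 7 -1 → min -3
-2 -3 7 -1 -9 → min -9
-3 7 -1 -9 11 → min -9
7 -1 -9 11 8 → min -9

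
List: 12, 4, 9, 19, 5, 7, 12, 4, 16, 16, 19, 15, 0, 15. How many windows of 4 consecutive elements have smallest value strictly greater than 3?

(12, 4, 9, 19) → min 4  > 3 ✓
(4, 9, 19, 5) → min 4  > 3 ✓
(9, 19, 5, 7) → min 5  > 3 ✓
(19, 5, 7, 12) → min 5  > 3 ✓
(5, 7, 12, 4) → min 4  > 3 ✓
(7, 12, 4, 16) → min 4  > 3 ✓
(12, 4, 16, 16) → min 4  > 3 ✓
(4, 16, 16, 19) → min 4  > 3 ✓
(16, 16, 19, 15) → min 15  > 3 ✓
(16, 19, 15, 0) → min 0
(19, 15, 0, 15) → min 0
9 windows satisfy the condition.

9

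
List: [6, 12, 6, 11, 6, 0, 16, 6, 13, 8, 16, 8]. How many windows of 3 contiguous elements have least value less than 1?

3

[6, 12, 6] → min 6
[12, 6, 11] → min 6
[6, 11, 6] → min 6
[11, 6, 0] → min 0  < 1 ✓
[6, 0, 16] → min 0  < 1 ✓
[0, 16, 6] → min 0  < 1 ✓
[16, 6, 13] → min 6
[6, 13, 8] → min 6
[13, 8, 16] → min 8
[8, 16, 8] → min 8
3 windows satisfy the condition.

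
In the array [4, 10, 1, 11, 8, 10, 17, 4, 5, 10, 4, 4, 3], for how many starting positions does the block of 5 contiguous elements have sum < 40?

(4, 10, 1, 11, 8) → sum 34  < 40 ✓
(10, 1, 11, 8, 10) → sum 40
(1, 11, 8, 10, 17) → sum 47
(11, 8, 10, 17, 4) → sum 50
(8, 10, 17, 4, 5) → sum 44
(10, 17, 4, 5, 10) → sum 46
(17, 4, 5, 10, 4) → sum 40
(4, 5, 10, 4, 4) → sum 27  < 40 ✓
(5, 10, 4, 4, 3) → sum 26  < 40 ✓
3 windows satisfy the condition.

3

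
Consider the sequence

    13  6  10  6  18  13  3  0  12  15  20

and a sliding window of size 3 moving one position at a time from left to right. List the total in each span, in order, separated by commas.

29, 22, 34, 37, 34, 16, 15, 27, 47

Sliding a size-3 window across the 11 values:
[13, 6, 10] → sum 29
[6, 10, 6] → sum 22
[10, 6, 18] → sum 34
[6, 18, 13] → sum 37
[18, 13, 3] → sum 34
[13, 3, 0] → sum 16
[3, 0, 12] → sum 15
[0, 12, 15] → sum 27
[12, 15, 20] → sum 47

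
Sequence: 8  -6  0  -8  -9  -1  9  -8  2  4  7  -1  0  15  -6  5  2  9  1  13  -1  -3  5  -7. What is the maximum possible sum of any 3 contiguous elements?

23

[8, -6, 0] → sum 2
[-6, 0, -8] → sum -14
[0, -8, -9] → sum -17
[-8, -9, -1] → sum -18
[-9, -1, 9] → sum -1
[-1, 9, -8] → sum 0
[9, -8, 2] → sum 3
[-8, 2, 4] → sum -2
[2, 4, 7] → sum 13
[4, 7, -1] → sum 10
[7, -1, 0] → sum 6
[-1, 0, 15] → sum 14
[0, 15, -6] → sum 9
[15, -6, 5] → sum 14
[-6, 5, 2] → sum 1
[5, 2, 9] → sum 16
[2, 9, 1] → sum 12
[9, 1, 13] → sum 23
[1, 13, -1] → sum 13
[13, -1, -3] → sum 9
[-1, -3, 5] → sum 1
[-3, 5, -7] → sum -5
Maximum of these is 23.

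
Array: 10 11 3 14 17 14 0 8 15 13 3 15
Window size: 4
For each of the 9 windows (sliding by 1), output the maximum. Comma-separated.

[10, 11, 3, 14] → max 14
[11, 3, 14, 17] → max 17
[3, 14, 17, 14] → max 17
[14, 17, 14, 0] → max 17
[17, 14, 0, 8] → max 17
[14, 0, 8, 15] → max 15
[0, 8, 15, 13] → max 15
[8, 15, 13, 3] → max 15
[15, 13, 3, 15] → max 15

14, 17, 17, 17, 17, 15, 15, 15, 15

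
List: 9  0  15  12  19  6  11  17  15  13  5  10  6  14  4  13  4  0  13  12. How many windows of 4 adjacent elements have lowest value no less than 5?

[9, 0, 15, 12] → min 0
[0, 15, 12, 19] → min 0
[15, 12, 19, 6] → min 6  ≥ 5 ✓
[12, 19, 6, 11] → min 6  ≥ 5 ✓
[19, 6, 11, 17] → min 6  ≥ 5 ✓
[6, 11, 17, 15] → min 6  ≥ 5 ✓
[11, 17, 15, 13] → min 11  ≥ 5 ✓
[17, 15, 13, 5] → min 5  ≥ 5 ✓
[15, 13, 5, 10] → min 5  ≥ 5 ✓
[13, 5, 10, 6] → min 5  ≥ 5 ✓
[5, 10, 6, 14] → min 5  ≥ 5 ✓
[10, 6, 14, 4] → min 4
[6, 14, 4, 13] → min 4
[14, 4, 13, 4] → min 4
[4, 13, 4, 0] → min 0
[13, 4, 0, 13] → min 0
[4, 0, 13, 12] → min 0
9 windows satisfy the condition.

9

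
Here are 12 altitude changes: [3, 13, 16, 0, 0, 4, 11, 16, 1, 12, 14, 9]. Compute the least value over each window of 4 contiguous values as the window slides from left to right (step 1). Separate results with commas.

0, 0, 0, 0, 0, 1, 1, 1, 1

[3, 13, 16, 0] → min 0
[13, 16, 0, 0] → min 0
[16, 0, 0, 4] → min 0
[0, 0, 4, 11] → min 0
[0, 4, 11, 16] → min 0
[4, 11, 16, 1] → min 1
[11, 16, 1, 12] → min 1
[16, 1, 12, 14] → min 1
[1, 12, 14, 9] → min 1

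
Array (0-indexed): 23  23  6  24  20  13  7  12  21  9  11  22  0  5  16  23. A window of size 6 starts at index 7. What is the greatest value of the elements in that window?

Elements at indices 7..12: 12, 21, 9, 11, 22, 0
max(12, 21, 9, 11, 22, 0) = 22

22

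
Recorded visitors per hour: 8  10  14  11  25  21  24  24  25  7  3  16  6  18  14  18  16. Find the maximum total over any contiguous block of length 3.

73

Each size-3 window and its sum:
8 10 14 → sum 32
10 14 11 → sum 35
14 11 25 → sum 50
11 25 21 → sum 57
25 21 24 → sum 70
21 24 24 → sum 69
24 24 25 → sum 73
24 25 7 → sum 56
25 7 3 → sum 35
7 3 16 → sum 26
3 16 6 → sum 25
16 6 18 → sum 40
6 18 14 → sum 38
18 14 18 → sum 50
14 18 16 → sum 48
Maximum of these is 73.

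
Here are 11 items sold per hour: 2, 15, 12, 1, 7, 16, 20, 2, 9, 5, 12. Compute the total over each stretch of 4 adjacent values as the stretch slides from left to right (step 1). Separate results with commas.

30, 35, 36, 44, 45, 47, 36, 28

(2, 15, 12, 1) → sum 30
(15, 12, 1, 7) → sum 35
(12, 1, 7, 16) → sum 36
(1, 7, 16, 20) → sum 44
(7, 16, 20, 2) → sum 45
(16, 20, 2, 9) → sum 47
(20, 2, 9, 5) → sum 36
(2, 9, 5, 12) → sum 28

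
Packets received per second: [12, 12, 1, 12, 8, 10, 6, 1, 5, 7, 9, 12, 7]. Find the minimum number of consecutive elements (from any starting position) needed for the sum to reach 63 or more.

add 12: running sum 12 < 63
add 12: running sum 24 < 63
add 1: running sum 25 < 63
add 12: running sum 37 < 63
add 8: running sum 45 < 63
add 10: running sum 55 < 63
add 6: running sum 61 < 63
add 1: running sum 62 < 63
end 8: [12, 12, 1, 12, 8, 10, 6, 1, 5] sum 67, len 9
end 9: [12, 12, 1, 12, 8, 10, 6, 1, 5, 7] sum 74, len 10
end 10: [12, 1, 12, 8, 10, 6, 1, 5, 7, 9] sum 71, len 10
end 11: [12, 8, 10, 6, 1, 5, 7, 9, 12] sum 70, len 9
end 12: [8, 10, 6, 1, 5, 7, 9, 12, 7] sum 65, len 9
Shortest qualifying length: 9.

9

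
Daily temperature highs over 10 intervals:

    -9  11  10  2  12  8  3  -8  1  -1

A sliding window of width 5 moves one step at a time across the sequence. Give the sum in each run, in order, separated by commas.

[-9, 11, 10, 2, 12] → sum 26
[11, 10, 2, 12, 8] → sum 43
[10, 2, 12, 8, 3] → sum 35
[2, 12, 8, 3, -8] → sum 17
[12, 8, 3, -8, 1] → sum 16
[8, 3, -8, 1, -1] → sum 3

26, 43, 35, 17, 16, 3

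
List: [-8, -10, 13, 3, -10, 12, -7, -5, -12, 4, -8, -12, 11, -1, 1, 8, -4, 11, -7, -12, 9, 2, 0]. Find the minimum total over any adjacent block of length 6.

(-8, -10, 13, 3, -10, 12) → sum 0
(-10, 13, 3, -10, 12, -7) → sum 1
(13, 3, -10, 12, -7, -5) → sum 6
(3, -10, 12, -7, -5, -12) → sum -19
(-10, 12, -7, -5, -12, 4) → sum -18
(12, -7, -5, -12, 4, -8) → sum -16
(-7, -5, -12, 4, -8, -12) → sum -40
(-5, -12, 4, -8, -12, 11) → sum -22
(-12, 4, -8, -12, 11, -1) → sum -18
(4, -8, -12, 11, -1, 1) → sum -5
(-8, -12, 11, -1, 1, 8) → sum -1
(-12, 11, -1, 1, 8, -4) → sum 3
(11, -1, 1, 8, -4, 11) → sum 26
(-1, 1, 8, -4, 11, -7) → sum 8
(1, 8, -4, 11, -7, -12) → sum -3
(8, -4, 11, -7, -12, 9) → sum 5
(-4, 11, -7, -12, 9, 2) → sum -1
(11, -7, -12, 9, 2, 0) → sum 3
Minimum of these is -40.

-40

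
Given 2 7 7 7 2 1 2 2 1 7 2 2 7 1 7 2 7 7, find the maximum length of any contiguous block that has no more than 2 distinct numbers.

Extend right; when distinct count exceeds 2, shrink from the left:
add 2: window [2] (1 distinct), len 1
add 7: window [2, 7] (2 distinct), len 2
add 7: window [2, 7, 7] (2 distinct), len 3
add 7: window [2, 7, 7, 7] (2 distinct), len 4
add 2: window [2, 7, 7, 7, 2] (2 distinct), len 5
add 1: window [2, 1] (2 distinct), len 2
add 2: window [2, 1, 2] (2 distinct), len 3
add 2: window [2, 1, 2, 2] (2 distinct), len 4
add 1: window [2, 1, 2, 2, 1] (2 distinct), len 5
add 7: window [1, 7] (2 distinct), len 2
add 2: window [7, 2] (2 distinct), len 2
add 2: window [7, 2, 2] (2 distinct), len 3
add 7: window [7, 2, 2, 7] (2 distinct), len 4
add 1: window [7, 1] (2 distinct), len 2
add 7: window [7, 1, 7] (2 distinct), len 3
add 2: window [7, 2] (2 distinct), len 2
add 7: window [7, 2, 7] (2 distinct), len 3
add 7: window [7, 2, 7, 7] (2 distinct), len 4
Longest length with ≤2 distinct: 5.

5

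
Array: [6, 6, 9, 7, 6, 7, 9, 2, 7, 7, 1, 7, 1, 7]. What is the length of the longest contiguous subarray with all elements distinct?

add 6: [6] len 1
add 6 (repeat 6, move left end past it): [6] len 1
add 9: [6, 9] len 2
add 7: [6, 9, 7] len 3
add 6 (repeat 6, move left end past it): [9, 7, 6] len 3
add 7 (repeat 7, move left end past it): [6, 7] len 2
add 9: [6, 7, 9] len 3
add 2: [6, 7, 9, 2] len 4
add 7 (repeat 7, move left end past it): [9, 2, 7] len 3
add 7 (repeat 7, move left end past it): [7] len 1
add 1: [7, 1] len 2
add 7 (repeat 7, move left end past it): [1, 7] len 2
add 1 (repeat 1, move left end past it): [7, 1] len 2
add 7 (repeat 7, move left end past it): [1, 7] len 2
Longest all-distinct length: 4.

4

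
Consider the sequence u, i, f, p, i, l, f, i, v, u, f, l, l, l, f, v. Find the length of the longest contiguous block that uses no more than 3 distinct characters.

Extend right; when distinct count exceeds 3, shrink from the left:
add u: window [u] (1 distinct), len 1
add i: window [u, i] (2 distinct), len 2
add f: window [u, i, f] (3 distinct), len 3
add p: window [i, f, p] (3 distinct), len 3
add i: window [i, f, p, i] (3 distinct), len 4
add l: window [p, i, l] (3 distinct), len 3
add f: window [i, l, f] (3 distinct), len 3
add i: window [i, l, f, i] (3 distinct), len 4
add v: window [f, i, v] (3 distinct), len 3
add u: window [i, v, u] (3 distinct), len 3
add f: window [v, u, f] (3 distinct), len 3
add l: window [u, f, l] (3 distinct), len 3
add l: window [u, f, l, l] (3 distinct), len 4
add l: window [u, f, l, l, l] (3 distinct), len 5
add f: window [u, f, l, l, l, f] (3 distinct), len 6
add v: window [f, l, l, l, f, v] (3 distinct), len 6
Longest length with ≤3 distinct: 6.

6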